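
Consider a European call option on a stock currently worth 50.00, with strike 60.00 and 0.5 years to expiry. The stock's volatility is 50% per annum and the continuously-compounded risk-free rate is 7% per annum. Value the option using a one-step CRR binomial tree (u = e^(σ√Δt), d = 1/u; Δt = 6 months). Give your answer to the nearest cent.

CRR parameters: u = e^(σ√Δt) = e^(0.5·√0.5) = 1.4241, d = 1/u = 0.7022
Per-period rate: rΔt = 0.07·0.5 = 0.035, so R = e^0.035 = 1.0356
Risk-neutral probability p = (e^0.035 − 0.7022)/(1.4241 − 0.7022) = 0.3334/0.7219 = 0.4619
Terminal stock prices: S_u = 71.21, S_d = 35.11
Terminal payoffs (S − K): max(11.21, 0) = 11.21, max(-24.89, 0) = 0
Node 0 (S = 50): V_0 = e^(−0.035)·[0.4619·11.2060 + 0.5381·0.0000] = 4.9976

5.00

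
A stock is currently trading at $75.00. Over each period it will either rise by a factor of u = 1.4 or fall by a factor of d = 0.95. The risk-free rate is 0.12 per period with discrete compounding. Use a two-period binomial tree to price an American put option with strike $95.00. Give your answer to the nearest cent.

$20.00

Risk-neutral probability p = (1 + 0.12 − 0.95)/(1.4 − 0.95) = 0.1700/0.4500 = 0.3778
Terminal stock prices: S_uu = 147, S_ud = 99.75, S_dd = 67.69
Terminal payoffs (K − S): max(-52, 0) = 0, max(-4.75, 0) = 0, max(27.31, 0) = 27.31
Node u (S = 105): continuation = 1/1.12·[0.3778·0.0000 + 0.6222·0.0000] = 0.0000; exercise value = 0.0000 ≤ continuation, so V_u = 0.0000
Node d (S = 71.25): continuation = 1/1.12·[0.3778·0.0000 + 0.6222·27.3125] = 15.1736; exercise value = 23.7500 > continuation, so V_d = 23.7500 (exercise)
Node 0 (S = 75): continuation = 1/1.12·[0.3778·0.0000 + 0.6222·23.7500] = 13.1944; exercise value = 20.0000 > continuation, so V_0 = 20.0000 (exercise)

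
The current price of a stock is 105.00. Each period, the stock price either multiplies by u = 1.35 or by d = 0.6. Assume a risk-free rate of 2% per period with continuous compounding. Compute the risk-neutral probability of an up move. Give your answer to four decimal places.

p = 0.5603

Risk-neutral probability p = (e^0.02 − 0.6)/(1.35 − 0.6) = 0.4202/0.7500 = 0.5603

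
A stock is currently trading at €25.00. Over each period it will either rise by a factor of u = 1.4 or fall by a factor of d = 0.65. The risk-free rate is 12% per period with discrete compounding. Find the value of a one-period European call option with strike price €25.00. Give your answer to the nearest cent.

€5.60

Risk-neutral probability p = (1 + 0.12 − 0.65)/(1.4 − 0.65) = 0.4700/0.7500 = 0.6267
Terminal stock prices: S_u = 35, S_d = 16.25
Terminal payoffs (S − K): max(10, 0) = 10, max(-8.75, 0) = 0
Node 0 (S = 25): V_0 = 1/1.12·[0.6267·10.0000 + 0.3733·0.0000] = 5.5952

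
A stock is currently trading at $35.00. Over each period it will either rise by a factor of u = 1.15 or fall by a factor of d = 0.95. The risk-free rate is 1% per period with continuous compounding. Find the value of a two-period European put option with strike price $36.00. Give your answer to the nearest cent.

$2.12

Risk-neutral probability p = (e^0.01 − 0.95)/(1.15 − 0.95) = 0.0601/0.2000 = 0.3003
Terminal stock prices: S_uu = 46.29, S_ud = 38.24, S_dd = 31.59
Terminal payoffs (K − S): max(-10.29, 0) = 0, max(-2.237, 0) = 0, max(4.413, 0) = 4.413
Node u (S = 40.25): V_u = e^(−0.01)·[0.3003·0.0000 + 0.6997·0.0000] = 0.0000
Node d (S = 33.25): V_d = e^(−0.01)·[0.3003·0.0000 + 0.6997·4.4125] = 3.0569
Node 0 (S = 35): V_0 = e^(−0.01)·[0.3003·0.0000 + 0.6997·3.0569] = 2.1178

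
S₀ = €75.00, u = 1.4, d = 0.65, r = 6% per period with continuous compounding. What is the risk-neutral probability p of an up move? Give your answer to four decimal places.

Risk-neutral probability p = (e^0.06 − 0.65)/(1.4 − 0.65) = 0.4118/0.7500 = 0.5491

p = 0.5491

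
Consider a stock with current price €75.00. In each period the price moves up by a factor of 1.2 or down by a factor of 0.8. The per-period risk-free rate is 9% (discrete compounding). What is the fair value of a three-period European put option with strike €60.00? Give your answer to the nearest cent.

€0.65

Risk-neutral probability p = (1 + 0.09 − 0.8)/(1.2 − 0.8) = 0.2900/0.4000 = 0.7250
Terminal stock prices: S_uuu = 129.6, S_uud = 86.4, S_udd = 57.6, S_ddd = 38.4
Terminal payoffs (K − S): max(-69.6, 0) = 0, max(-26.4, 0) = 0, max(2.4, 0) = 2.4, max(21.6, 0) = 21.6
Node uu (S = 108): V_uu = 1/1.09·[0.7250·0.0000 + 0.2750·0.0000] = 0.0000
Node ud (S = 72): V_ud = 1/1.09·[0.7250·0.0000 + 0.2750·2.4000] = 0.6055
Node dd (S = 48): V_dd = 1/1.09·[0.7250·2.4000 + 0.2750·21.6000] = 7.0459
Node u (S = 90): V_u = 1/1.09·[0.7250·0.0000 + 0.2750·0.6055] = 0.1528
Node d (S = 60): V_d = 1/1.09·[0.7250·0.6055 + 0.2750·7.0459] = 2.1804
Node 0 (S = 75): V_0 = 1/1.09·[0.7250·0.1528 + 0.2750·2.1804] = 0.6517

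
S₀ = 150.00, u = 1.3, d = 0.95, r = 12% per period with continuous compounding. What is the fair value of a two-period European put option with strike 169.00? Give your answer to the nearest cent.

Risk-neutral probability p = (e^0.12 − 0.95)/(1.3 − 0.95) = 0.1775/0.3500 = 0.5071
Terminal stock prices: S_uu = 253.5, S_ud = 185.2, S_dd = 135.4
Terminal payoffs (K − S): max(-84.5, 0) = 0, max(-16.25, 0) = 0, max(33.62, 0) = 33.62
Node u (S = 195): V_u = e^(−0.12)·[0.5071·0.0000 + 0.4929·0.0000] = 0.0000
Node d (S = 142.5): V_d = e^(−0.12)·[0.5071·0.0000 + 0.4929·33.6250] = 14.6986
Node 0 (S = 150): V_0 = e^(−0.12)·[0.5071·0.0000 + 0.4929·14.6986] = 6.4252

6.43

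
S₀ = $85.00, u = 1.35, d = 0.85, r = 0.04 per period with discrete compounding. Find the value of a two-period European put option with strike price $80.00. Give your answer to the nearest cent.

Risk-neutral probability p = (1 + 0.04 − 0.85)/(1.35 − 0.85) = 0.1900/0.5000 = 0.3800
Terminal stock prices: S_uu = 154.9, S_ud = 97.54, S_dd = 61.41
Terminal payoffs (K − S): max(-74.91, 0) = 0, max(-17.54, 0) = 0, max(18.59, 0) = 18.59
Node u (S = 114.8): V_u = 1/1.04·[0.3800·0.0000 + 0.6200·0.0000] = 0.0000
Node d (S = 72.25): V_d = 1/1.04·[0.3800·0.0000 + 0.6200·18.5875] = 11.0810
Node 0 (S = 85): V_0 = 1/1.04·[0.3800·0.0000 + 0.6200·11.0810] = 6.6060

$6.61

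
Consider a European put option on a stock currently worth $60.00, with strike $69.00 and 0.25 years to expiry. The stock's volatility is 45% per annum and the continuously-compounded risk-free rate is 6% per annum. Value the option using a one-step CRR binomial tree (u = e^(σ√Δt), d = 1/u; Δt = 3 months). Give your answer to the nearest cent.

CRR parameters: u = e^(σ√Δt) = e^(0.45·√0.25) = 1.2523, d = 1/u = 0.7985
Per-period rate: rΔt = 0.06·0.25 = 0.015, so R = e^0.015 = 1.0151
Risk-neutral probability p = (e^0.015 − 0.7985)/(1.2523 − 0.7985) = 0.2166/0.4538 = 0.4773
Terminal stock prices: S_u = 75.14, S_d = 47.91
Terminal payoffs (K − S): max(-6.139, 0) = 0, max(21.09, 0) = 21.09
Node 0 (S = 60): V_0 = e^(−0.015)·[0.4773·0.0000 + 0.5227·21.0890] = 10.8593

$10.86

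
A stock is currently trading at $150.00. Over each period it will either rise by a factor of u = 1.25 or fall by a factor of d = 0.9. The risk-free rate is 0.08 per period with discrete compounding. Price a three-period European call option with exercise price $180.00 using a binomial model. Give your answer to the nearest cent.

Risk-neutral probability p = (1 + 0.08 − 0.9)/(1.25 − 0.9) = 0.1800/0.3500 = 0.5143
Terminal stock prices: S_uuu = 293, S_uud = 210.9, S_udd = 151.9, S_ddd = 109.4
Terminal payoffs (S − K): max(113, 0) = 113, max(30.94, 0) = 30.94, max(-28.12, 0) = 0, max(-70.65, 0) = 0
Node uu (S = 234.4): V_uu = 1/1.08·[0.5143·112.9688 + 0.4857·30.9375] = 67.7083
Node ud (S = 168.8): V_ud = 1/1.08·[0.5143·30.9375 + 0.4857·0.0000] = 14.7321
Node dd (S = 121.5): V_dd = 1/1.08·[0.5143·0.0000 + 0.4857·0.0000] = 0.0000
Node u (S = 187.5): V_u = 1/1.08·[0.5143·67.7083 + 0.4857·14.7321] = 38.8676
Node d (S = 135): V_d = 1/1.08·[0.5143·14.7321 + 0.4857·0.0000] = 7.0153
Node 0 (S = 150): V_0 = 1/1.08·[0.5143·38.8676 + 0.4857·7.0153] = 21.6634

$21.66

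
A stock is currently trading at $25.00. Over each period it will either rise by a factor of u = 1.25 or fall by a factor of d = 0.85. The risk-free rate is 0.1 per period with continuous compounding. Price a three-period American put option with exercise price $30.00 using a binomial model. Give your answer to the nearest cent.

$5.00

Risk-neutral probability p = (e^0.1 − 0.85)/(1.25 − 0.85) = 0.2552/0.4000 = 0.6379
Terminal stock prices: S_uuu = 48.83, S_uud = 33.2, S_udd = 22.58, S_ddd = 15.35
Terminal payoffs (K − S): max(-18.83, 0) = 0, max(-3.203, 0) = 0, max(7.422, 0) = 7.422, max(14.65, 0) = 14.65
Node uu (S = 39.06): continuation = e^(−0.1)·[0.6379·0.0000 + 0.3621·0.0000] = 0.0000; exercise value = 0.0000 ≤ continuation, so V_uu = 0.0000
Node ud (S = 26.56): continuation = e^(−0.1)·[0.6379·0.0000 + 0.3621·7.4219] = 2.4315; exercise value = 3.4375 > continuation, so V_ud = 3.4375 (exercise)
Node dd (S = 18.06): continuation = e^(−0.1)·[0.6379·7.4219 + 0.3621·14.6469] = 9.0826; exercise value = 11.9375 > continuation, so V_dd = 11.9375 (exercise)
Node u (S = 31.25): continuation = e^(−0.1)·[0.6379·0.0000 + 0.3621·3.4375] = 1.1262; exercise value = 0.0000 ≤ continuation, so V_u = 1.1262
Node d (S = 21.25): continuation = e^(−0.1)·[0.6379·3.4375 + 0.3621·11.9375] = 5.8951; exercise value = 8.7500 > continuation, so V_d = 8.7500 (exercise)
Node 0 (S = 25): continuation = e^(−0.1)·[0.6379·1.1262 + 0.3621·8.7500] = 3.5167; exercise value = 5.0000 > continuation, so V_0 = 5.0000 (exercise)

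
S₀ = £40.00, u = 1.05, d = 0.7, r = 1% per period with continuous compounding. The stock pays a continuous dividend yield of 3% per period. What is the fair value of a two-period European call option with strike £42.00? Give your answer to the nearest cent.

Per-period risk-free factor R = e^0.01 = 1.0101; dividend-adjusted growth = e^(0.01−0.03) = 0.9802.
Risk-neutral probability p = (0.9802 − 0.7)/(1.05 − 0.7) = 0.2802/0.3500 = 0.8006
Terminal stock prices: S_uu = 44.1, S_ud = 29.4, S_dd = 19.6
Terminal payoffs (S − K): max(2.1, 0) = 2.1, max(-12.6, 0) = 0, max(-22.4, 0) = 0
Node u (S = 42): V_u = e^(−0.01)·[0.8006·2.1000 + 0.1994·0.0000] = 1.6645
Node d (S = 28): V_d = e^(−0.01)·[0.8006·0.0000 + 0.1994·0.0000] = 0.0000
Node 0 (S = 40): V_0 = e^(−0.01)·[0.8006·1.6645 + 0.1994·0.0000] = 1.3193

£1.32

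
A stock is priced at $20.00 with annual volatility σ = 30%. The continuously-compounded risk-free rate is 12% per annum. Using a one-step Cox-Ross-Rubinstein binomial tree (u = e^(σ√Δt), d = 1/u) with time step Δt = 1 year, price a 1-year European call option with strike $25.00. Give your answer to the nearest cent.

CRR parameters: u = e^(σ√Δt) = e^(0.3·√1) = 1.3499, d = 1/u = 0.7408
Per-period rate: rΔt = 0.12·1 = 0.12, so R = e^0.12 = 1.1275
Risk-neutral probability p = (e^0.12 − 0.7408)/(1.3499 − 0.7408) = 0.3867/0.6090 = 0.6349
Terminal stock prices: S_u = 27, S_d = 14.82
Terminal payoffs (S − K): max(1.997, 0) = 1.997, max(-10.18, 0) = 0
Node 0 (S = 20): V_0 = e^(−0.12)·[0.6349·1.9972 + 0.3651·0.0000] = 1.1246

$1.12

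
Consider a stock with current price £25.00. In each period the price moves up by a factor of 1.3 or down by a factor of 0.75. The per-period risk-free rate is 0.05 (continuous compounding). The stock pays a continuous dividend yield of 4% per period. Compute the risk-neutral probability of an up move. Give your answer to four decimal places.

p = 0.4728

Per-period risk-free factor R = e^0.05 = 1.0513; dividend-adjusted growth = e^(0.05−0.04) = 1.0101.
Risk-neutral probability p = (1.0101 − 0.75)/(1.3 − 0.75) = 0.2601/0.5500 = 0.4728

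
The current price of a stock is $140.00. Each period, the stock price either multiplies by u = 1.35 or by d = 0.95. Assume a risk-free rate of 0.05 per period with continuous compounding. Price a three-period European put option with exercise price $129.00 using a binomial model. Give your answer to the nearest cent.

$3.21

Risk-neutral probability p = (e^0.05 − 0.95)/(1.35 − 0.95) = 0.1013/0.4000 = 0.2532
Terminal stock prices: S_uuu = 344.5, S_uud = 242.4, S_udd = 170.6, S_ddd = 120
Terminal payoffs (K − S): max(-215.5, 0) = 0, max(-113.4, 0) = 0, max(-41.57, 0) = 0, max(8.968, 0) = 8.968
Node uu (S = 255.2): V_uu = e^(−0.05)·[0.2532·0.0000 + 0.7468·0.0000] = 0.0000
Node ud (S = 179.5): V_ud = e^(−0.05)·[0.2532·0.0000 + 0.7468·0.0000] = 0.0000
Node dd (S = 126.3): V_dd = e^(−0.05)·[0.2532·0.0000 + 0.7468·8.9675] = 6.3705
Node u (S = 189): V_u = e^(−0.05)·[0.2532·0.0000 + 0.7468·0.0000] = 0.0000
Node d (S = 133): V_d = e^(−0.05)·[0.2532·0.0000 + 0.7468·6.3705] = 4.5256
Node 0 (S = 140): V_0 = e^(−0.05)·[0.2532·0.0000 + 0.7468·4.5256] = 3.2150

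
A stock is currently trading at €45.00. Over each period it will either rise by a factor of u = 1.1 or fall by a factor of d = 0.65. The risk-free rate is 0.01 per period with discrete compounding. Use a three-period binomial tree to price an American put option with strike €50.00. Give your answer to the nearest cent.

€8.72

Risk-neutral probability p = (1 + 0.01 − 0.65)/(1.1 − 0.65) = 0.3600/0.4500 = 0.8000
Terminal stock prices: S_uuu = 59.9, S_uud = 35.39, S_udd = 20.91, S_ddd = 12.36
Terminal payoffs (K − S): max(-9.895, 0) = 0, max(14.61, 0) = 14.61, max(29.09, 0) = 29.09, max(37.64, 0) = 37.64
Node uu (S = 54.45): continuation = 1/1.01·[0.8000·0.0000 + 0.2000·14.6075] = 2.8926; exercise value = 0.0000 ≤ continuation, so V_uu = 2.8926
Node ud (S = 32.18): continuation = 1/1.01·[0.8000·14.6075 + 0.2000·29.0862] = 17.3300; exercise value = 17.8250 > continuation, so V_ud = 17.8250 (exercise)
Node dd (S = 19.01): continuation = 1/1.01·[0.8000·29.0862 + 0.2000·37.6419] = 30.4925; exercise value = 30.9875 > continuation, so V_dd = 30.9875 (exercise)
Node u (S = 49.5): continuation = 1/1.01·[0.8000·2.8926 + 0.2000·17.8250] = 5.8209; exercise value = 0.5000 ≤ continuation, so V_u = 5.8209
Node d (S = 29.25): continuation = 1/1.01·[0.8000·17.8250 + 0.2000·30.9875] = 20.2550; exercise value = 20.7500 > continuation, so V_d = 20.7500 (exercise)
Node 0 (S = 45): continuation = 1/1.01·[0.8000·5.8209 + 0.2000·20.7500] = 8.7195; exercise value = 5.0000 ≤ continuation, so V_0 = 8.7195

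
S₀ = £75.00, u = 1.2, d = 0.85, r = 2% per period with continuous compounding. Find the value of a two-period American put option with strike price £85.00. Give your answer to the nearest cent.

Risk-neutral probability p = (e^0.02 − 0.85)/(1.2 − 0.85) = 0.1702/0.3500 = 0.4863
Terminal stock prices: S_uu = 108, S_ud = 76.5, S_dd = 54.19
Terminal payoffs (K − S): max(-23, 0) = 0, max(8.5, 0) = 8.5, max(30.81, 0) = 30.81
Node u (S = 90): continuation = e^(−0.02)·[0.4863·0.0000 + 0.5137·8.5000] = 4.2801; exercise value = 0.0000 ≤ continuation, so V_u = 4.2801
Node d (S = 63.75): continuation = e^(−0.02)·[0.4863·8.5000 + 0.5137·30.8125] = 19.5669; exercise value = 21.2500 > continuation, so V_d = 21.2500 (exercise)
Node 0 (S = 75): continuation = e^(−0.02)·[0.4863·4.2801 + 0.5137·21.2500] = 12.7403; exercise value = 10.0000 ≤ continuation, so V_0 = 12.7403

£12.74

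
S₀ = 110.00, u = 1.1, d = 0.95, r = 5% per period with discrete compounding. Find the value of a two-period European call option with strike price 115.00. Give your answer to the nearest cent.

7.30

Risk-neutral probability p = (1 + 0.05 − 0.95)/(1.1 − 0.95) = 0.1000/0.1500 = 0.6667
Terminal stock prices: S_uu = 133.1, S_ud = 115, S_dd = 99.27
Terminal payoffs (S − K): max(18.1, 0) = 18.1, max(-0.05, 0) = 0, max(-15.73, 0) = 0
Node u (S = 121): V_u = 1/1.05·[0.6667·18.1000 + 0.3333·0.0000] = 11.4921
Node d (S = 104.5): V_d = 1/1.05·[0.6667·0.0000 + 0.3333·0.0000] = 0.0000
Node 0 (S = 110): V_0 = 1/1.05·[0.6667·11.4921 + 0.3333·0.0000] = 7.2965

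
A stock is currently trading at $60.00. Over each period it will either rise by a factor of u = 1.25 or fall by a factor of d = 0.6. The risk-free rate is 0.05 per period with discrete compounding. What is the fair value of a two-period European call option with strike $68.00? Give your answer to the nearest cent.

$11.19

Risk-neutral probability p = (1 + 0.05 − 0.6)/(1.25 − 0.6) = 0.4500/0.6500 = 0.6923
Terminal stock prices: S_uu = 93.75, S_ud = 45, S_dd = 21.6
Terminal payoffs (S − K): max(25.75, 0) = 25.75, max(-23, 0) = 0, max(-46.4, 0) = 0
Node u (S = 75): V_u = 1/1.05·[0.6923·25.7500 + 0.3077·0.0000] = 16.9780
Node d (S = 36): V_d = 1/1.05·[0.6923·0.0000 + 0.3077·0.0000] = 0.0000
Node 0 (S = 60): V_0 = 1/1.05·[0.6923·16.9780 + 0.3077·0.0000] = 11.1943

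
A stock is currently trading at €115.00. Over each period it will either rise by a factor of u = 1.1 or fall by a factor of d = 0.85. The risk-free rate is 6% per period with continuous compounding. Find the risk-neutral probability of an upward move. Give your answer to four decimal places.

Risk-neutral probability p = (e^0.06 − 0.85)/(1.1 − 0.85) = 0.2118/0.2500 = 0.8473

p = 0.8473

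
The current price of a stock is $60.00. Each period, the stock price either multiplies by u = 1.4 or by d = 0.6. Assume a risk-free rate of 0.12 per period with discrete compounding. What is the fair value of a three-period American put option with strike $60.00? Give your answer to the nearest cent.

$9.24

Risk-neutral probability p = (1 + 0.12 − 0.6)/(1.4 − 0.6) = 0.5200/0.8000 = 0.6500
Terminal stock prices: S_uuu = 164.6, S_uud = 70.56, S_udd = 30.24, S_ddd = 12.96
Terminal payoffs (K − S): max(-104.6, 0) = 0, max(-10.56, 0) = 0, max(29.76, 0) = 29.76, max(47.04, 0) = 47.04
Node uu (S = 117.6): continuation = 1/1.12·[0.6500·0.0000 + 0.3500·0.0000] = 0.0000; exercise value = 0.0000 ≤ continuation, so V_uu = 0.0000
Node ud (S = 50.4): continuation = 1/1.12·[0.6500·0.0000 + 0.3500·29.7600] = 9.3000; exercise value = 9.6000 > continuation, so V_ud = 9.6000 (exercise)
Node dd (S = 21.6): continuation = 1/1.12·[0.6500·29.7600 + 0.3500·47.0400] = 31.9714; exercise value = 38.4000 > continuation, so V_dd = 38.4000 (exercise)
Node u (S = 84): continuation = 1/1.12·[0.6500·0.0000 + 0.3500·9.6000] = 3.0000; exercise value = 0.0000 ≤ continuation, so V_u = 3.0000
Node d (S = 36): continuation = 1/1.12·[0.6500·9.6000 + 0.3500·38.4000] = 17.5714; exercise value = 24.0000 > continuation, so V_d = 24.0000 (exercise)
Node 0 (S = 60): continuation = 1/1.12·[0.6500·3.0000 + 0.3500·24.0000] = 9.2411; exercise value = 0.0000 ≤ continuation, so V_0 = 9.2411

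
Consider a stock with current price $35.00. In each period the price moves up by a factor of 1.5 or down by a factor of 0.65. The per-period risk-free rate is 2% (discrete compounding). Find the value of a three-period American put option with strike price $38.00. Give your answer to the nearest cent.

Risk-neutral probability p = (1 + 0.02 − 0.65)/(1.5 − 0.65) = 0.3700/0.8500 = 0.4353
Terminal stock prices: S_uuu = 118.1, S_uud = 51.19, S_udd = 22.18, S_ddd = 9.612
Terminal payoffs (K − S): max(-80.12, 0) = 0, max(-13.19, 0) = 0, max(15.82, 0) = 15.82, max(28.39, 0) = 28.39
Node uu (S = 78.75): continuation = 1/1.02·[0.4353·0.0000 + 0.5647·0.0000] = 0.0000; exercise value = 0.0000 ≤ continuation, so V_uu = 0.0000
Node ud (S = 34.12): continuation = 1/1.02·[0.4353·0.0000 + 0.5647·15.8187] = 8.7578; exercise value = 3.8750 ≤ continuation, so V_ud = 8.7578
Node dd (S = 14.79): continuation = 1/1.02·[0.4353·15.8187 + 0.5647·28.3881] = 22.4674; exercise value = 23.2125 > continuation, so V_dd = 23.2125 (exercise)
Node u (S = 52.5): continuation = 1/1.02·[0.4353·0.0000 + 0.5647·8.7578] = 4.8486; exercise value = 0.0000 ≤ continuation, so V_u = 4.8486
Node d (S = 22.75): continuation = 1/1.02·[0.4353·8.7578 + 0.5647·23.2125] = 16.5887; exercise value = 15.2500 ≤ continuation, so V_d = 16.5887
Node 0 (S = 35): continuation = 1/1.02·[0.4353·4.8486 + 0.5647·16.5887] = 11.2532; exercise value = 3.0000 ≤ continuation, so V_0 = 11.2532

$11.25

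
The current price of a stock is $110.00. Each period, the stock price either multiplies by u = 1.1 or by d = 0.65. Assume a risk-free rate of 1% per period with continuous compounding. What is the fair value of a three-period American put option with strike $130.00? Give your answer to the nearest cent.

$25.03

Risk-neutral probability p = (e^0.01 − 0.65)/(1.1 − 0.65) = 0.3601/0.4500 = 0.8001
Terminal stock prices: S_uuu = 146.4, S_uud = 86.52, S_udd = 51.12, S_ddd = 30.21
Terminal payoffs (K − S): max(-16.41, 0) = 0, max(43.48, 0) = 43.48, max(78.88, 0) = 78.88, max(99.79, 0) = 99.79
Node uu (S = 133.1): continuation = e^(−0.01)·[0.8001·0.0000 + 0.1999·43.4850] = 8.6057; exercise value = 0.0000 ≤ continuation, so V_uu = 8.6057
Node ud (S = 78.65): continuation = e^(−0.01)·[0.8001·43.4850 + 0.1999·78.8775] = 50.0565; exercise value = 51.3500 > continuation, so V_ud = 51.3500 (exercise)
Node dd (S = 46.48): continuation = e^(−0.01)·[0.8001·78.8775 + 0.1999·99.7912] = 82.2315; exercise value = 83.5250 > continuation, so V_dd = 83.5250 (exercise)
Node u (S = 121): continuation = e^(−0.01)·[0.8001·8.6057 + 0.1999·51.3500] = 16.9791; exercise value = 9.0000 ≤ continuation, so V_u = 16.9791
Node d (S = 71.5): continuation = e^(−0.01)·[0.8001·51.3500 + 0.1999·83.5250] = 57.2065; exercise value = 58.5000 > continuation, so V_d = 58.5000 (exercise)
Node 0 (S = 110): continuation = e^(−0.01)·[0.8001·16.9791 + 0.1999·58.5000] = 25.0271; exercise value = 20.0000 ≤ continuation, so V_0 = 25.0271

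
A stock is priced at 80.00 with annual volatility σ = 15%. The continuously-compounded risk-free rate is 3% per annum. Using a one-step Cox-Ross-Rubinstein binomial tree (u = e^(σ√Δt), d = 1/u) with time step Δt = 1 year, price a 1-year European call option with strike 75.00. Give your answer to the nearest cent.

CRR parameters: u = e^(σ√Δt) = e^(0.15·√1) = 1.1618, d = 1/u = 0.8607
Per-period rate: rΔt = 0.03·1 = 0.03, so R = e^0.03 = 1.0305
Risk-neutral probability p = (e^0.03 − 0.8607)/(1.1618 − 0.8607) = 0.1697/0.3011 = 0.5637
Terminal stock prices: S_u = 92.95, S_d = 68.86
Terminal payoffs (S − K): max(17.95, 0) = 17.95, max(-6.143, 0) = 0
Node 0 (S = 80): V_0 = e^(−0.03)·[0.5637·17.9467 + 0.4363·0.0000] = 9.8177

9.82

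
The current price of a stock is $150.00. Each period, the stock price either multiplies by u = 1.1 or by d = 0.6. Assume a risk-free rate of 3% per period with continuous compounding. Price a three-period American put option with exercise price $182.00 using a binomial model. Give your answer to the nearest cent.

Risk-neutral probability p = (e^0.03 − 0.6)/(1.1 − 0.6) = 0.4305/0.5000 = 0.8609
Terminal stock prices: S_uuu = 199.7, S_uud = 108.9, S_udd = 59.4, S_ddd = 32.4
Terminal payoffs (K − S): max(-17.65, 0) = 0, max(73.1, 0) = 73.1, max(122.6, 0) = 122.6, max(149.6, 0) = 149.6
Node uu (S = 181.5): continuation = e^(−0.03)·[0.8609·0.0000 + 0.1391·73.1000] = 9.8671; exercise value = 0.5000 ≤ continuation, so V_uu = 9.8671
Node ud (S = 99): continuation = e^(−0.03)·[0.8609·73.1000 + 0.1391·122.6000] = 77.6211; exercise value = 83.0000 > continuation, so V_ud = 83.0000 (exercise)
Node dd (S = 54): continuation = e^(−0.03)·[0.8609·122.6000 + 0.1391·149.6000] = 122.6211; exercise value = 128.0000 > continuation, so V_dd = 128.0000 (exercise)
Node u (S = 165): continuation = e^(−0.03)·[0.8609·9.8671 + 0.1391·83.0000] = 19.4469; exercise value = 17.0000 ≤ continuation, so V_u = 19.4469
Node d (S = 90): continuation = e^(−0.03)·[0.8609·83.0000 + 0.1391·128.0000] = 86.6211; exercise value = 92.0000 > continuation, so V_d = 92.0000 (exercise)
Node 0 (S = 150): continuation = e^(−0.03)·[0.8609·19.4469 + 0.1391·92.0000] = 28.6654; exercise value = 32.0000 > continuation, so V_0 = 32.0000 (exercise)

$32.00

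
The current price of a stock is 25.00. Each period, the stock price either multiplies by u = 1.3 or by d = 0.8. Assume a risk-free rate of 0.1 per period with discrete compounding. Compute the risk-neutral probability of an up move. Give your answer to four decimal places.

p = 0.6000

Risk-neutral probability p = (1 + 0.1 − 0.8)/(1.3 − 0.8) = 0.3000/0.5000 = 0.6000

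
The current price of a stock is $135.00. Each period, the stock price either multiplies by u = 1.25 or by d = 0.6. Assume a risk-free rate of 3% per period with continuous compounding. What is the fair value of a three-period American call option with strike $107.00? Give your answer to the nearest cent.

Risk-neutral probability p = (e^0.03 − 0.6)/(1.25 − 0.6) = 0.4305/0.6500 = 0.6622
Terminal stock prices: S_uuu = 263.7, S_uud = 126.6, S_udd = 60.75, S_ddd = 29.16
Terminal payoffs (S − K): max(156.7, 0) = 156.7, max(19.56, 0) = 19.56, max(-46.25, 0) = 0, max(-77.84, 0) = 0
Node uu (S = 210.9): continuation = e^(−0.03)·[0.6622·156.6719 + 0.3378·19.5625] = 107.0998; exercise value = 103.9375 ≤ continuation, so V_uu = 107.0998
Node ud (S = 101.2): continuation = e^(−0.03)·[0.6622·19.5625 + 0.3378·0.0000] = 12.5721; exercise value = 0.0000 ≤ continuation, so V_ud = 12.5721
Node dd (S = 48.6): continuation = e^(−0.03)·[0.6622·0.0000 + 0.3378·0.0000] = 0.0000; exercise value = 0.0000 ≤ continuation, so V_dd = 0.0000
Node u (S = 168.8): continuation = e^(−0.03)·[0.6622·107.0998 + 0.3378·12.5721] = 72.9503; exercise value = 61.7500 ≤ continuation, so V_u = 72.9503
Node d (S = 81): continuation = e^(−0.03)·[0.6622·12.5721 + 0.3378·0.0000] = 8.0797; exercise value = 0.0000 ≤ continuation, so V_d = 8.0797
Node 0 (S = 135): continuation = e^(−0.03)·[0.6622·72.9503 + 0.3378·8.0797] = 49.5310; exercise value = 28.0000 ≤ continuation, so V_0 = 49.5310

$49.53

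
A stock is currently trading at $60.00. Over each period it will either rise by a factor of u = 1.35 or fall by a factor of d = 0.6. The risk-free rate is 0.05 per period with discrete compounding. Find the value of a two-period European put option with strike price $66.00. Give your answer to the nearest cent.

Risk-neutral probability p = (1 + 0.05 − 0.6)/(1.35 − 0.6) = 0.4500/0.7500 = 0.6000
Terminal stock prices: S_uu = 109.4, S_ud = 48.6, S_dd = 21.6
Terminal payoffs (K − S): max(-43.35, 0) = 0, max(17.4, 0) = 17.4, max(44.4, 0) = 44.4
Node u (S = 81): V_u = 1/1.05·[0.6000·0.0000 + 0.4000·17.4000] = 6.6286
Node d (S = 36): V_d = 1/1.05·[0.6000·17.4000 + 0.4000·44.4000] = 26.8571
Node 0 (S = 60): V_0 = 1/1.05·[0.6000·6.6286 + 0.4000·26.8571] = 14.0190

$14.02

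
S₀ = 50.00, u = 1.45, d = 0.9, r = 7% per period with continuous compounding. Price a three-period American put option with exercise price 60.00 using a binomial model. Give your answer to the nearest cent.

10.00

Risk-neutral probability p = (e^0.07 − 0.9)/(1.45 − 0.9) = 0.1725/0.5500 = 0.3137
Terminal stock prices: S_uuu = 152.4, S_uud = 94.61, S_udd = 58.73, S_ddd = 36.45
Terminal payoffs (K − S): max(-92.43, 0) = 0, max(-34.61, 0) = 0, max(1.275, 0) = 1.275, max(23.55, 0) = 23.55
Node uu (S = 105.1): continuation = e^(−0.07)·[0.3137·0.0000 + 0.6863·0.0000] = 0.0000; exercise value = 0.0000 ≤ continuation, so V_uu = 0.0000
Node ud (S = 65.25): continuation = e^(−0.07)·[0.3137·0.0000 + 0.6863·1.2750] = 0.8159; exercise value = 0.0000 ≤ continuation, so V_ud = 0.8159
Node dd (S = 40.5): continuation = e^(−0.07)·[0.3137·1.2750 + 0.6863·23.5500] = 15.4436; exercise value = 19.5000 > continuation, so V_dd = 19.5000 (exercise)
Node u (S = 72.5): continuation = e^(−0.07)·[0.3137·0.0000 + 0.6863·0.8159] = 0.5222; exercise value = 0.0000 ≤ continuation, so V_u = 0.5222
Node d (S = 45): continuation = e^(−0.07)·[0.3137·0.8159 + 0.6863·19.5000] = 12.7176; exercise value = 15.0000 > continuation, so V_d = 15.0000 (exercise)
Node 0 (S = 50): continuation = e^(−0.07)·[0.3137·0.5222 + 0.6863·15.0000] = 9.7519; exercise value = 10.0000 > continuation, so V_0 = 10.0000 (exercise)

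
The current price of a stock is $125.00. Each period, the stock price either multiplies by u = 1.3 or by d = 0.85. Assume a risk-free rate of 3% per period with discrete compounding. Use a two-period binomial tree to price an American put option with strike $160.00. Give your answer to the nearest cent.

$36.26

Risk-neutral probability p = (1 + 0.03 − 0.85)/(1.3 − 0.85) = 0.1800/0.4500 = 0.4000
Terminal stock prices: S_uu = 211.3, S_ud = 138.1, S_dd = 90.31
Terminal payoffs (K − S): max(-51.25, 0) = 0, max(21.88, 0) = 21.88, max(69.69, 0) = 69.69
Node u (S = 162.5): continuation = 1/1.03·[0.4000·0.0000 + 0.6000·21.8750] = 12.7427; exercise value = 0.0000 ≤ continuation, so V_u = 12.7427
Node d (S = 106.2): continuation = 1/1.03·[0.4000·21.8750 + 0.6000·69.6875] = 49.0898; exercise value = 53.7500 > continuation, so V_d = 53.7500 (exercise)
Node 0 (S = 125): continuation = 1/1.03·[0.4000·12.7427 + 0.6000·53.7500] = 36.2593; exercise value = 35.0000 ≤ continuation, so V_0 = 36.2593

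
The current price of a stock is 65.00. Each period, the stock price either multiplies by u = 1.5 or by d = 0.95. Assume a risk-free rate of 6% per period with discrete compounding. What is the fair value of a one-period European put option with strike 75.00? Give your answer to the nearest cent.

10.00

Risk-neutral probability p = (1 + 0.06 − 0.95)/(1.5 − 0.95) = 0.1100/0.5500 = 0.2000
Terminal stock prices: S_u = 97.5, S_d = 61.75
Terminal payoffs (K − S): max(-22.5, 0) = 0, max(13.25, 0) = 13.25
Node 0 (S = 65): V_0 = 1/1.06·[0.2000·0.0000 + 0.8000·13.2500] = 10.0000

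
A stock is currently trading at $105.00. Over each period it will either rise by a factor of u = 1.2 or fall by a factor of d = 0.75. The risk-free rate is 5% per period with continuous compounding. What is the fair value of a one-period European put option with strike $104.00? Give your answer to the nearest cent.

$7.94

Risk-neutral probability p = (e^0.05 − 0.75)/(1.2 − 0.75) = 0.3013/0.4500 = 0.6695
Terminal stock prices: S_u = 126, S_d = 78.75
Terminal payoffs (K − S): max(-22, 0) = 0, max(25.25, 0) = 25.25
Node 0 (S = 105): V_0 = e^(−0.05)·[0.6695·0.0000 + 0.3305·25.2500] = 7.9383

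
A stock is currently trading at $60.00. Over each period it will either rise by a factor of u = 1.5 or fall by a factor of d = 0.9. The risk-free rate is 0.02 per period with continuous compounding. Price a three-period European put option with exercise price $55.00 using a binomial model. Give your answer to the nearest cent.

$5.42

Risk-neutral probability p = (e^0.02 − 0.9)/(1.5 − 0.9) = 0.1202/0.6000 = 0.2003
Terminal stock prices: S_uuu = 202.5, S_uud = 121.5, S_udd = 72.9, S_ddd = 43.74
Terminal payoffs (K − S): max(-147.5, 0) = 0, max(-66.5, 0) = 0, max(-17.9, 0) = 0, max(11.26, 0) = 11.26
Node uu (S = 135): V_uu = e^(−0.02)·[0.2003·0.0000 + 0.7997·0.0000] = 0.0000
Node ud (S = 81): V_ud = e^(−0.02)·[0.2003·0.0000 + 0.7997·0.0000] = 0.0000
Node dd (S = 48.6): V_dd = e^(−0.02)·[0.2003·0.0000 + 0.7997·11.2600] = 8.8259
Node u (S = 90): V_u = e^(−0.02)·[0.2003·0.0000 + 0.7997·0.0000] = 0.0000
Node d (S = 54): V_d = e^(−0.02)·[0.2003·0.0000 + 0.7997·8.8259] = 6.9180
Node 0 (S = 60): V_0 = e^(−0.02)·[0.2003·0.0000 + 0.7997·6.9180] = 5.4226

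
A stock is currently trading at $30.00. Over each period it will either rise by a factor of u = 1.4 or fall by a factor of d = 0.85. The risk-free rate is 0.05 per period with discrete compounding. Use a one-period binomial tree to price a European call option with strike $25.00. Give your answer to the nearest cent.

$6.19

Risk-neutral probability p = (1 + 0.05 − 0.85)/(1.4 − 0.85) = 0.2000/0.5500 = 0.3636
Terminal stock prices: S_u = 42, S_d = 25.5
Terminal payoffs (S − K): max(17, 0) = 17, max(0.5, 0) = 0.5
Node 0 (S = 30): V_0 = 1/1.05·[0.3636·17.0000 + 0.6364·0.5000] = 6.1905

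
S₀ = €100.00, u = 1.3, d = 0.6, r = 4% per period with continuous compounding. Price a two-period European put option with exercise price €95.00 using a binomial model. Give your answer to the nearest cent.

€14.79

Risk-neutral probability p = (e^0.04 − 0.6)/(1.3 − 0.6) = 0.4408/0.7000 = 0.6297
Terminal stock prices: S_uu = 169, S_ud = 78, S_dd = 36
Terminal payoffs (K − S): max(-74, 0) = 0, max(17, 0) = 17, max(59, 0) = 59
Node u (S = 130): V_u = e^(−0.04)·[0.6297·0.0000 + 0.3703·17.0000] = 6.0478
Node d (S = 60): V_d = e^(−0.04)·[0.6297·17.0000 + 0.3703·59.0000] = 31.2750
Node 0 (S = 100): V_0 = e^(−0.04)·[0.6297·6.0478 + 0.3703·31.2750] = 14.7853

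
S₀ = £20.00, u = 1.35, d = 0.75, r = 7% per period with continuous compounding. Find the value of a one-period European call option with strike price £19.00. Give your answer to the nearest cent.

£4.01

Risk-neutral probability p = (e^0.07 − 0.75)/(1.35 − 0.75) = 0.3225/0.6000 = 0.5375
Terminal stock prices: S_u = 27, S_d = 15
Terminal payoffs (S − K): max(8, 0) = 8, max(-4, 0) = 0
Node 0 (S = 20): V_0 = e^(−0.07)·[0.5375·8.0000 + 0.4625·0.0000] = 4.0094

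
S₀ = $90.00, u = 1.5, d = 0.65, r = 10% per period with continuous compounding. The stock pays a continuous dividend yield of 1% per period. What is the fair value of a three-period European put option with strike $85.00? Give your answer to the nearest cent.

Per-period risk-free factor R = e^0.1 = 1.1052; dividend-adjusted growth = e^(0.1−0.01) = 1.0942.
Risk-neutral probability p = (1.0942 − 0.65)/(1.5 − 0.65) = 0.4442/0.8500 = 0.5226
Terminal stock prices: S_uuu = 303.8, S_uud = 131.6, S_udd = 57.04, S_ddd = 24.72
Terminal payoffs (K − S): max(-218.8, 0) = 0, max(-46.62, 0) = 0, max(27.96, 0) = 27.96, max(60.28, 0) = 60.28
Node uu (S = 202.5): V_uu = e^(−0.1)·[0.5226·0.0000 + 0.4774·0.0000] = 0.0000
Node ud (S = 87.75): V_ud = e^(−0.1)·[0.5226·0.0000 + 0.4774·27.9625] = 12.0800
Node dd (S = 38.03): V_dd = e^(−0.1)·[0.5226·27.9625 + 0.4774·60.2837] = 39.2645
Node u (S = 135): V_u = e^(−0.1)·[0.5226·0.0000 + 0.4774·12.0800] = 5.2187
Node d (S = 58.5): V_d = e^(−0.1)·[0.5226·12.0800 + 0.4774·39.2645] = 22.6744
Node 0 (S = 90): V_0 = e^(−0.1)·[0.5226·5.2187 + 0.4774·22.6744] = 12.2630

$12.26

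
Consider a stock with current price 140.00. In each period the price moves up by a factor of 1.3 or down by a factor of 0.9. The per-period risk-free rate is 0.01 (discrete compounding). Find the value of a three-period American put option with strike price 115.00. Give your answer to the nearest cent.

4.79

Risk-neutral probability p = (1 + 0.01 − 0.9)/(1.3 − 0.9) = 0.1100/0.4000 = 0.2750
Terminal stock prices: S_uuu = 307.6, S_uud = 212.9, S_udd = 147.4, S_ddd = 102.1
Terminal payoffs (K − S): max(-192.6, 0) = 0, max(-97.94, 0) = 0, max(-32.42, 0) = 0, max(12.94, 0) = 12.94
Node uu (S = 236.6): continuation = 1/1.01·[0.2750·0.0000 + 0.7250·0.0000] = 0.0000; exercise value = 0.0000 ≤ continuation, so V_uu = 0.0000
Node ud (S = 163.8): continuation = 1/1.01·[0.2750·0.0000 + 0.7250·0.0000] = 0.0000; exercise value = 0.0000 ≤ continuation, so V_ud = 0.0000
Node dd (S = 113.4): continuation = 1/1.01·[0.2750·0.0000 + 0.7250·12.9400] = 9.2886; exercise value = 1.6000 ≤ continuation, so V_dd = 9.2886
Node u (S = 182): continuation = 1/1.01·[0.2750·0.0000 + 0.7250·0.0000] = 0.0000; exercise value = 0.0000 ≤ continuation, so V_u = 0.0000
Node d (S = 126): continuation = 1/1.01·[0.2750·0.0000 + 0.7250·9.2886] = 6.6676; exercise value = 0.0000 ≤ continuation, so V_d = 6.6676
Node 0 (S = 140): continuation = 1/1.01·[0.2750·0.0000 + 0.7250·6.6676] = 4.7861; exercise value = 0.0000 ≤ continuation, so V_0 = 4.7861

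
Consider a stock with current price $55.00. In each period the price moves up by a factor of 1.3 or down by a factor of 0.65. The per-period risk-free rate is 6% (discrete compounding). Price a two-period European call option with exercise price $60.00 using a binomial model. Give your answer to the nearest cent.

$11.67

Risk-neutral probability p = (1 + 0.06 − 0.65)/(1.3 − 0.65) = 0.4100/0.6500 = 0.6308
Terminal stock prices: S_uu = 92.95, S_ud = 46.48, S_dd = 23.24
Terminal payoffs (S − K): max(32.95, 0) = 32.95, max(-13.52, 0) = 0, max(-36.76, 0) = 0
Node u (S = 71.5): V_u = 1/1.06·[0.6308·32.9500 + 0.3692·0.0000] = 19.6074
Node d (S = 35.75): V_d = 1/1.06·[0.6308·0.0000 + 0.3692·0.0000] = 0.0000
Node 0 (S = 55): V_0 = 1/1.06·[0.6308·19.6074 + 0.3692·0.0000] = 11.6677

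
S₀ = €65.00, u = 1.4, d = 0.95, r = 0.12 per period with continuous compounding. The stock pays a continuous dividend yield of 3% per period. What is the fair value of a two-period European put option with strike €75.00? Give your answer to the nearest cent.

€5.94

Per-period risk-free factor R = e^0.12 = 1.1275; dividend-adjusted growth = e^(0.12−0.03) = 1.0942.
Risk-neutral probability p = (1.0942 − 0.95)/(1.4 − 0.95) = 0.1442/0.4500 = 0.3204
Terminal stock prices: S_uu = 127.4, S_ud = 86.45, S_dd = 58.66
Terminal payoffs (K − S): max(-52.4, 0) = 0, max(-11.45, 0) = 0, max(16.34, 0) = 16.34
Node u (S = 91): V_u = e^(−0.12)·[0.3204·0.0000 + 0.6796·0.0000] = 0.0000
Node d (S = 61.75): V_d = e^(−0.12)·[0.3204·0.0000 + 0.6796·16.3375] = 9.8476
Node 0 (S = 65): V_0 = e^(−0.12)·[0.3204·0.0000 + 0.6796·9.8476] = 5.9358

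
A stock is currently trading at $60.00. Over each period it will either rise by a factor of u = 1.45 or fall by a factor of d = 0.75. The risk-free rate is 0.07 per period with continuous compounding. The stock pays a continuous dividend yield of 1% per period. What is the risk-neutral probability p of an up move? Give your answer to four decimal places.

p = 0.4455

Per-period risk-free factor R = e^0.07 = 1.0725; dividend-adjusted growth = e^(0.07−0.01) = 1.0618.
Risk-neutral probability p = (1.0618 − 0.75)/(1.45 − 0.75) = 0.3118/0.7000 = 0.4455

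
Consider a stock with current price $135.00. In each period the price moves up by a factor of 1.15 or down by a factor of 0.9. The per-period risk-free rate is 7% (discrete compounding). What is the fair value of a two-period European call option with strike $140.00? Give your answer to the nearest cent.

$15.56

Risk-neutral probability p = (1 + 0.07 − 0.9)/(1.15 − 0.9) = 0.1700/0.2500 = 0.6800
Terminal stock prices: S_uu = 178.5, S_ud = 139.7, S_dd = 109.4
Terminal payoffs (S − K): max(38.54, 0) = 38.54, max(-0.275, 0) = 0, max(-30.65, 0) = 0
Node u (S = 155.2): V_u = 1/1.07·[0.6800·38.5375 + 0.3200·0.0000] = 24.4911
Node d (S = 121.5): V_d = 1/1.07·[0.6800·0.0000 + 0.3200·0.0000] = 0.0000
Node 0 (S = 135): V_0 = 1/1.07·[0.6800·24.4911 + 0.3200·0.0000] = 15.5645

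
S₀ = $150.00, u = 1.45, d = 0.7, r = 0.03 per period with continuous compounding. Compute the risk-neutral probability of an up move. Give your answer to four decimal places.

Risk-neutral probability p = (e^0.03 − 0.7)/(1.45 − 0.7) = 0.3305/0.7500 = 0.4406

p = 0.4406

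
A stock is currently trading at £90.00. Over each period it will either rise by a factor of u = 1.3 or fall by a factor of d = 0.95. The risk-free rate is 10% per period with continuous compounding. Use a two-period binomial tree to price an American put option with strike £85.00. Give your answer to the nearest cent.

Risk-neutral probability p = (e^0.1 − 0.95)/(1.3 − 0.95) = 0.1552/0.3500 = 0.4433
Terminal stock prices: S_uu = 152.1, S_ud = 111.1, S_dd = 81.22
Terminal payoffs (K − S): max(-67.1, 0) = 0, max(-26.15, 0) = 0, max(3.775, 0) = 3.775
Node u (S = 117): continuation = e^(−0.1)·[0.4433·0.0000 + 0.5567·0.0000] = 0.0000; exercise value = 0.0000 ≤ continuation, so V_u = 0.0000
Node d (S = 85.5): continuation = e^(−0.1)·[0.4433·0.0000 + 0.5567·3.7750] = 1.9014; exercise value = 0.0000 ≤ continuation, so V_d = 1.9014
Node 0 (S = 90): continuation = e^(−0.1)·[0.4433·0.0000 + 0.5567·1.9014] = 0.9577; exercise value = 0.0000 ≤ continuation, so V_0 = 0.9577

£0.96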